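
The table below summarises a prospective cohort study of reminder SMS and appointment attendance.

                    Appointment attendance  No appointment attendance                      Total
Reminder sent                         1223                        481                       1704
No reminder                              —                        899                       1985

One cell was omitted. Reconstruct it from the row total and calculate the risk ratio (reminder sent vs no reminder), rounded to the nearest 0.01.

The missing cell is in the unexposed row: 1985 − 899 = 1086.
So a = 1223, b = 481, c = 1086, d = 899.
RR = [a/(a+b)] / [c/(c+d)] = (1223/1704) / (1086/1985) = 0.71772/0.54710 = 1.31186

1.31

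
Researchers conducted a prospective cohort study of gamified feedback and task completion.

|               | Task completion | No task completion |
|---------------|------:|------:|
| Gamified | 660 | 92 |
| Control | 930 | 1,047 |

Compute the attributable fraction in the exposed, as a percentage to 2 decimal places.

46.40

Cells: a = 660, b = 92, c = 930, d = 1047.
Risk in exposed = 660/752 = 0.87766; risk in unexposed = 930/1977 = 0.47041.
RR = 0.87766/0.47041 = 1.86573
AR% = (RR − 1)/RR × 100 = (1.86573 − 1)/1.86573 × 100 = 46.4018%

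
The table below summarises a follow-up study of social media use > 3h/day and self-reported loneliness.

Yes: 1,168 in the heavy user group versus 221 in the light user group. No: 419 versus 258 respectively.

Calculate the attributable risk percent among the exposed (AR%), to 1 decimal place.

From the description: a = 1168, b = 419, c = 221, d = 258.
Risk in exposed = 1168/1587 = 0.73598; risk in unexposed = 221/479 = 0.46138.
RR = 0.73598/0.46138 = 1.59518
AR% = (RR − 1)/RR × 100 = (1.59518 − 1)/1.59518 × 100 = 37.3111%

37.3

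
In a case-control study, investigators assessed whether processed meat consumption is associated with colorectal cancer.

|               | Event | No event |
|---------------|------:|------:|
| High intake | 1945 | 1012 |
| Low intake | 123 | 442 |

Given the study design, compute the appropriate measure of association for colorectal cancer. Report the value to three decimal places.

Cells: a = 1945, b = 1012, c = 123, d = 442.
This is a case-control study: participants were sampled on outcome status, so risks in the source population cannot be estimated directly — relative risk is not valid here. The odds ratio is the appropriate measure.
OR = (a·d)/(b·c) = (1945 × 442) / (1012 × 123) = 859690 / 124476 = 6.90647

6.906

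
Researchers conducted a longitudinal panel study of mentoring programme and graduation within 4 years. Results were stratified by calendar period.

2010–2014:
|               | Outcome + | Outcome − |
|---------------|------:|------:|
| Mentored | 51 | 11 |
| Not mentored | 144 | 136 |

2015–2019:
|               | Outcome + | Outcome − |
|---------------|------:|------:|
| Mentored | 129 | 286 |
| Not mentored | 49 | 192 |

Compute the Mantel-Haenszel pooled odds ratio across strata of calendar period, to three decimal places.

2.233

OR_MH = Σ(aᵢdᵢ/nᵢ) / Σ(bᵢcᵢ/nᵢ), where nᵢ is the stratum total.
Stratum 1 (2010–2014): n = 342; a·d/n = 51·136/342 = 20.2807; b·c/n = 11·144/342 = 4.6316
Stratum 2 (2015–2019): n = 656; a·d/n = 129·192/656 = 37.7561; b·c/n = 286·49/656 = 21.3628
OR_MH = (20.2807 + 37.7561) / (4.6316 + 21.3628) = 58.0368 / 25.9944 = 2.23267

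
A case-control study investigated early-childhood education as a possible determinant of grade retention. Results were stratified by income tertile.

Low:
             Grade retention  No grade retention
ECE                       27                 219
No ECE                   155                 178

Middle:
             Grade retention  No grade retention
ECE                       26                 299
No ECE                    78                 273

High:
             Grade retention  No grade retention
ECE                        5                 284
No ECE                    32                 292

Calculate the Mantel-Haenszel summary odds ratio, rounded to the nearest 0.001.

OR_MH = Σ(aᵢdᵢ/nᵢ) / Σ(bᵢcᵢ/nᵢ), where nᵢ is the stratum total.
Stratum 1 (Low): n = 579; a·d/n = 27·178/579 = 8.3005; b·c/n = 219·155/579 = 58.6269
Stratum 2 (Middle): n = 676; a·d/n = 26·273/676 = 10.5000; b·c/n = 299·78/676 = 34.5000
Stratum 3 (High): n = 613; a·d/n = 5·292/613 = 2.3817; b·c/n = 284·32/613 = 14.8254
OR_MH = (8.3005 + 10.5000 + 2.3817) / (58.6269 + 34.5000 + 14.8254) = 21.1822 / 107.9524 = 0.19622

0.196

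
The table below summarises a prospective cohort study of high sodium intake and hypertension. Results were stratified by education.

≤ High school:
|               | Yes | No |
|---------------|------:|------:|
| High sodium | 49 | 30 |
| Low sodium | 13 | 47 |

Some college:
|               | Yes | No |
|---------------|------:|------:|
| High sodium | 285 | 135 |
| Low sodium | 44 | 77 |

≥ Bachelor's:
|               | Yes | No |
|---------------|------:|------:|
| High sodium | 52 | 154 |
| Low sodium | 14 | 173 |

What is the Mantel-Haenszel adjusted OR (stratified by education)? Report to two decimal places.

OR_MH = Σ(aᵢdᵢ/nᵢ) / Σ(bᵢcᵢ/nᵢ), where nᵢ is the stratum total.
Stratum 1 (≤ High school): n = 139; a·d/n = 49·47/139 = 16.5683; b·c/n = 30·13/139 = 2.8058
Stratum 2 (Some college): n = 541; a·d/n = 285·77/541 = 40.5638; b·c/n = 135·44/541 = 10.9797
Stratum 3 (≥ Bachelor's): n = 393; a·d/n = 52·173/393 = 22.8906; b·c/n = 154·14/393 = 5.4860
OR_MH = (16.5683 + 40.5638 + 22.8906) / (2.8058 + 10.9797 + 5.4860) = 80.0227 / 19.2714 = 4.15240

4.15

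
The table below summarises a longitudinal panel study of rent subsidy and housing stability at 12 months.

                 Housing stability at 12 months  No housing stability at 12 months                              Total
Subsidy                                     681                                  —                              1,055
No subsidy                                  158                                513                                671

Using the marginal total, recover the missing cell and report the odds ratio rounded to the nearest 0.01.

The missing cell is in the exposed row: 1055 − 681 = 374.
So a = 681, b = 374, c = 158, d = 513.
OR = (a·d)/(b·c) = (681 × 513) / (374 × 158) = 349353 / 59092 = 5.91202

5.91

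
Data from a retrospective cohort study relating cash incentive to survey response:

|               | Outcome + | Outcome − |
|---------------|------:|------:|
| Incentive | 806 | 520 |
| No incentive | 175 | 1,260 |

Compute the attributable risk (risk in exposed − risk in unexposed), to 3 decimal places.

0.486

Cells: a = 806, b = 520, c = 175, d = 1260.
Risk in exposed = 806/1326 = 0.607843; risk in unexposed = 175/1435 = 0.121951.
Risk difference = 0.607843 − 0.121951 = 0.485892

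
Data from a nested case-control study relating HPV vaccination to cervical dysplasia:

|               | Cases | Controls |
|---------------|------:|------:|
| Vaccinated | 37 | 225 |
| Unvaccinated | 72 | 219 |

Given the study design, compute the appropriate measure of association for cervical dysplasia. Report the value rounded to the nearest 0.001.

Cells: a = 37, b = 225, c = 72, d = 219.
This is a nested case-control study: participants were sampled on outcome status, so risks in the source population cannot be estimated directly — relative risk is not valid here. The odds ratio is the appropriate measure.
OR = (a·d)/(b·c) = (37 × 219) / (225 × 72) = 8103 / 16200 = 0.50019

0.500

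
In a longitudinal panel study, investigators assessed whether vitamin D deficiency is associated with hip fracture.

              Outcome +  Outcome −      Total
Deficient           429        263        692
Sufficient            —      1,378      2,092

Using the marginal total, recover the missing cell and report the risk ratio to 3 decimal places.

The missing cell is in the unexposed row: 2092 − 1378 = 714.
So a = 429, b = 263, c = 714, d = 1378.
RR = [a/(a+b)] / [c/(c+d)] = (429/692) / (714/2092) = 0.61994/0.34130 = 1.81641

1.816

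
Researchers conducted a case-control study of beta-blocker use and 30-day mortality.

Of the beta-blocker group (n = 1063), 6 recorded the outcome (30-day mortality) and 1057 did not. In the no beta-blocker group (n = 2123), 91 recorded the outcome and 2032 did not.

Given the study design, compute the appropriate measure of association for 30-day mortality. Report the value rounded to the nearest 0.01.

From the description: a = 6, b = 1057, c = 91, d = 2032.
This is a case-control study: participants were sampled on outcome status, so risks in the source population cannot be estimated directly — relative risk is not valid here. The odds ratio is the appropriate measure.
OR = (a·d)/(b·c) = (6 × 2032) / (1057 × 91) = 12192 / 96187 = 0.12675

0.13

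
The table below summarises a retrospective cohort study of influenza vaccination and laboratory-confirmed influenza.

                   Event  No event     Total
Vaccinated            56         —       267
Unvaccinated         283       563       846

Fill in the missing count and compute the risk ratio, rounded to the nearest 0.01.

The missing cell is in the exposed row: 267 − 56 = 211.
So a = 56, b = 211, c = 283, d = 563.
RR = [a/(a+b)] / [c/(c+d)] = (56/267) / (283/846) = 0.20974/0.33452 = 0.62699

0.63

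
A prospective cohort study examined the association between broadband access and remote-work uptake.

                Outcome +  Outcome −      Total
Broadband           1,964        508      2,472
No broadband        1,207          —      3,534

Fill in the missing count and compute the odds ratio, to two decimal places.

The missing cell is in the unexposed row: 3534 − 1207 = 2327.
So a = 1964, b = 508, c = 1207, d = 2327.
OR = (a·d)/(b·c) = (1964 × 2327) / (508 × 1207) = 4570228 / 613156 = 7.45361

7.45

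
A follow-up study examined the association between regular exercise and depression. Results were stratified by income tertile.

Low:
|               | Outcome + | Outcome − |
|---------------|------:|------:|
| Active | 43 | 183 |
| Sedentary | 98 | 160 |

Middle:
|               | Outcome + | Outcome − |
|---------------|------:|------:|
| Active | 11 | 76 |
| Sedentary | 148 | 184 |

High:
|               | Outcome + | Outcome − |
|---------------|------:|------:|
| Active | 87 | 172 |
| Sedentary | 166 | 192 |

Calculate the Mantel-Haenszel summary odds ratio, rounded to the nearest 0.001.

OR_MH = Σ(aᵢdᵢ/nᵢ) / Σ(bᵢcᵢ/nᵢ), where nᵢ is the stratum total.
Stratum 1 (Low): n = 484; a·d/n = 43·160/484 = 14.2149; b·c/n = 183·98/484 = 37.0537
Stratum 2 (Middle): n = 419; a·d/n = 11·184/419 = 4.8305; b·c/n = 76·148/419 = 26.8449
Stratum 3 (High): n = 617; a·d/n = 87·192/617 = 27.0729; b·c/n = 172·166/617 = 46.2755
OR_MH = (14.2149 + 4.8305 + 27.0729) / (37.0537 + 26.8449 + 46.2755) = 46.1184 / 110.1741 = 0.41860

0.419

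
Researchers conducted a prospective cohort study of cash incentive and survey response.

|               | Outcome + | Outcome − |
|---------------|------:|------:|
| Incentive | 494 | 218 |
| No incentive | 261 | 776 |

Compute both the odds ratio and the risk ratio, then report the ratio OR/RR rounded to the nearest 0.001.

2.444

Cells: a = 494, b = 218, c = 261, d = 776.
OR = (494·776)/(218·261) = 383344/56898 = 6.73739
Risk in exposed = 494/712 = 0.69382; risk in unexposed = 261/1037 = 0.25169; RR = 2.75667
OR/RR = 6.73739 / 2.75667 = 2.44403
The outcome is not rare, so the OR lies further from 1 than the RR.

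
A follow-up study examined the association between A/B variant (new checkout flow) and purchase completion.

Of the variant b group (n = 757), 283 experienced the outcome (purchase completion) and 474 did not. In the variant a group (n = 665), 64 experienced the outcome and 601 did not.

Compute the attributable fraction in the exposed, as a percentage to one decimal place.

From the description: a = 283, b = 474, c = 64, d = 601.
Risk in exposed = 283/757 = 0.37384; risk in unexposed = 64/665 = 0.09624.
RR = 0.37384/0.09624 = 3.88447
AR% = (RR − 1)/RR × 100 = (3.88447 − 1)/3.88447 × 100 = 74.2565%

74.3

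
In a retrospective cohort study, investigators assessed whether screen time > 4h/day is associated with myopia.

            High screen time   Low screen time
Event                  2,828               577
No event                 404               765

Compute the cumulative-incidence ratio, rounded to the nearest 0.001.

2.035

Reading the table with exposure as columns: a = 2828 (High screen time, case), b = 404 (High screen time, non-case), c = 577 (Low screen time, case), d = 765.
Risk in exposed = 2828/3232 = 0.87500; risk in unexposed = 577/1342 = 0.42996.
RR = 0.87500 / 0.42996 = 2.03510
The risk among the exposed is 2.04 times that among the unexposed.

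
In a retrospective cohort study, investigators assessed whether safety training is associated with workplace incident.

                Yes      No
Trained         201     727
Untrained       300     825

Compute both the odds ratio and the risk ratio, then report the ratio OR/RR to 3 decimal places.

0.936

Cells: a = 201, b = 727, c = 300, d = 825.
OR = (201·825)/(727·300) = 165825/218100 = 0.76032
Risk in exposed = 201/928 = 0.21659; risk in unexposed = 300/1125 = 0.26667; RR = 0.81223
OR/RR = 0.76032 / 0.81223 = 0.93608
The outcome is not rare, so the OR lies further from 1 than the RR.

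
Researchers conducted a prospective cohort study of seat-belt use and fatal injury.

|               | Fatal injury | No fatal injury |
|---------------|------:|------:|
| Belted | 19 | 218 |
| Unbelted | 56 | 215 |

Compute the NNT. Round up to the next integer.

Risk in treated group = 19/237 = 0.08017; risk in control = 56/271 = 0.20664.
Absolute risk reduction = 0.20664 − 0.08017 = 0.12647
NNT = 1 / ARR = 1 / 0.12647 = 7.907 → round up → 8

8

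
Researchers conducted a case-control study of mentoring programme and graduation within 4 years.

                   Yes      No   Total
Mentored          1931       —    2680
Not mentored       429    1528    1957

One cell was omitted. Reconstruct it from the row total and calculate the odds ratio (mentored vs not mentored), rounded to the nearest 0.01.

9.18

The missing cell is in the exposed row: 2680 − 1931 = 749.
So a = 1931, b = 749, c = 429, d = 1528.
OR = (a·d)/(b·c) = (1931 × 1528) / (749 × 429) = 2950568 / 321321 = 9.18262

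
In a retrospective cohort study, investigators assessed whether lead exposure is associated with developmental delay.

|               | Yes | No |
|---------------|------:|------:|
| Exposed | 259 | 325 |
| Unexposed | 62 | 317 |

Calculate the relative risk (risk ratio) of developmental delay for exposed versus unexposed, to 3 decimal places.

2.711

Cells: a = 259, b = 325, c = 62, d = 317.
Risk in exposed = 259/584 = 0.44349; risk in unexposed = 62/379 = 0.16359.
RR = 0.44349 / 0.16359 = 2.71103
The risk among the exposed is 2.71 times that among the unexposed.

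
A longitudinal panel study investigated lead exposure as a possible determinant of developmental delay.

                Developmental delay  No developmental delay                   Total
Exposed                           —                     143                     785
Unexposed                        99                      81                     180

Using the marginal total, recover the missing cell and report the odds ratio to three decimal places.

3.673

The missing cell is in the exposed row: 785 − 143 = 642.
So a = 642, b = 143, c = 99, d = 81.
OR = (a·d)/(b·c) = (642 × 81) / (143 × 99) = 52002 / 14157 = 3.67324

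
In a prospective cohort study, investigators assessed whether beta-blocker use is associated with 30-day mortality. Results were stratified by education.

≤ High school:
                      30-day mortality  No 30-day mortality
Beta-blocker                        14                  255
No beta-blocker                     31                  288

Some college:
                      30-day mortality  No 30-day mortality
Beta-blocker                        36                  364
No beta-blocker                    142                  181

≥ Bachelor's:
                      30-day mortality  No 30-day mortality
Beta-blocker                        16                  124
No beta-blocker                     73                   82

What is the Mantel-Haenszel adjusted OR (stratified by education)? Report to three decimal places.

OR_MH = Σ(aᵢdᵢ/nᵢ) / Σ(bᵢcᵢ/nᵢ), where nᵢ is the stratum total.
Stratum 1 (≤ High school): n = 588; a·d/n = 14·288/588 = 6.8571; b·c/n = 255·31/588 = 13.4439
Stratum 2 (Some college): n = 723; a·d/n = 36·181/723 = 9.0124; b·c/n = 364·142/723 = 71.4910
Stratum 3 (≥ Bachelor's): n = 295; a·d/n = 16·82/295 = 4.4475; b·c/n = 124·73/295 = 30.6847
OR_MH = (6.8571 + 9.0124 + 4.4475) / (13.4439 + 71.4910 + 30.6847) = 20.3170 / 115.6196 = 0.17572

0.176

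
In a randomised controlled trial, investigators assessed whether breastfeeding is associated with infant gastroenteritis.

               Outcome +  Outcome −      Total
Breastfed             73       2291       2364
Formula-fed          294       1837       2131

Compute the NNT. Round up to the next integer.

Risk in treated group = 73/2364 = 0.03088; risk in control = 294/2131 = 0.13796.
Absolute risk reduction = 0.13796 − 0.03088 = 0.10708
NNT = 1 / ARR = 1 / 0.10708 = 9.339 → round up → 10

10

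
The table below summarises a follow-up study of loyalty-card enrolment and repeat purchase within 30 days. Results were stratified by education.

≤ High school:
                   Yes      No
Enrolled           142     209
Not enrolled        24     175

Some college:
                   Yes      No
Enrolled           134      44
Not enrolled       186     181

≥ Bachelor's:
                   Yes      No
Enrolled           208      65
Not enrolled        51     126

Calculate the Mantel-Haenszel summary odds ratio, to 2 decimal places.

4.70

OR_MH = Σ(aᵢdᵢ/nᵢ) / Σ(bᵢcᵢ/nᵢ), where nᵢ is the stratum total.
Stratum 1 (≤ High school): n = 550; a·d/n = 142·175/550 = 45.1818; b·c/n = 209·24/550 = 9.1200
Stratum 2 (Some college): n = 545; a·d/n = 134·181/545 = 44.5028; b·c/n = 44·186/545 = 15.0165
Stratum 3 (≥ Bachelor's): n = 450; a·d/n = 208·126/450 = 58.2400; b·c/n = 65·51/450 = 7.3667
OR_MH = (45.1818 + 44.5028 + 58.2400) / (9.1200 + 15.0165 + 7.3667) = 147.9246 / 31.5032 = 4.69554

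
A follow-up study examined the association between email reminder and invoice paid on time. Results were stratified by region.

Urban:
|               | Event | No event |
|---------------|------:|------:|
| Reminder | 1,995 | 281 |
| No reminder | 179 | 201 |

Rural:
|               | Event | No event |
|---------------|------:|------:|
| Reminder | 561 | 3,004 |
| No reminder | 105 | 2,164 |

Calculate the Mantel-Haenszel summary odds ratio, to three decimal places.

4.918

OR_MH = Σ(aᵢdᵢ/nᵢ) / Σ(bᵢcᵢ/nᵢ), where nᵢ is the stratum total.
Stratum 1 (Urban): n = 2656; a·d/n = 1995·201/2656 = 150.9770; b·c/n = 281·179/2656 = 18.9379
Stratum 2 (Rural): n = 5834; a·d/n = 561·2164/5834 = 208.0912; b·c/n = 3004·105/5834 = 54.0658
OR_MH = (150.9770 + 208.0912) / (18.9379 + 54.0658) = 359.0682 / 73.0037 = 4.91849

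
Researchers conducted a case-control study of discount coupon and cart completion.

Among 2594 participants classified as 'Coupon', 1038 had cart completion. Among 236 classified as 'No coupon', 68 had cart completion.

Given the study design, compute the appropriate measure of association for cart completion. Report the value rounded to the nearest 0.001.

From the description: a = 1038, b = 1556, c = 68, d = 168.
This is a case-control study: participants were sampled on outcome status, so risks in the source population cannot be estimated directly — relative risk is not valid here. The odds ratio is the appropriate measure.
OR = (a·d)/(b·c) = (1038 × 168) / (1556 × 68) = 174384 / 105808 = 1.64812

1.648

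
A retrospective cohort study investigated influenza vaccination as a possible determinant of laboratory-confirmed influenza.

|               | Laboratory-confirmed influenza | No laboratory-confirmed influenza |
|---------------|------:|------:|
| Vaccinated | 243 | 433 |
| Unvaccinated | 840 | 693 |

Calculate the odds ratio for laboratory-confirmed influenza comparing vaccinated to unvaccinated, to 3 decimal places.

0.463

Cells: a = 243, b = 433, c = 840, d = 693.
OR = (a·d)/(b·c) = (243 × 693) / (433 × 840) = 168399 / 363720 = 0.46299
Exposure is associated with lower odds of laboratory-confirmed influenza (OR = 0.46 < 1).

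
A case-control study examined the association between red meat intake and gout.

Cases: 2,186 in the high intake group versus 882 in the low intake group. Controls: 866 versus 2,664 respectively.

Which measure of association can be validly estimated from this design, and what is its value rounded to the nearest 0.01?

7.62

From the description: a = 2186, b = 866, c = 882, d = 2664.
This is a case-control study: participants were sampled on outcome status, so risks in the source population cannot be estimated directly — relative risk is not valid here. The odds ratio is the appropriate measure.
OR = (a·d)/(b·c) = (2186 × 2664) / (866 × 882) = 5823504 / 763812 = 7.62426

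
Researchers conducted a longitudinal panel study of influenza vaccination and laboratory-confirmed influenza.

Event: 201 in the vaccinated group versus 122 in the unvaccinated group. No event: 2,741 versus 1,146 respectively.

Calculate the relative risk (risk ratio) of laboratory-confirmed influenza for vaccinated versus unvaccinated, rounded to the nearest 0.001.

From the description: a = 201, b = 2741, c = 122, d = 1146.
Risk in exposed = 201/2942 = 0.06832; risk in unexposed = 122/1268 = 0.09621.
RR = 0.06832 / 0.09621 = 0.71009
The risk is 29% lower among the exposed than among the unexposed.

0.710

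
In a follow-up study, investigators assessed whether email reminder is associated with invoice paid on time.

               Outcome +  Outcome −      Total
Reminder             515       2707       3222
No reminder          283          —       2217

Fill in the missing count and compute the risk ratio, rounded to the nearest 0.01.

The missing cell is in the unexposed row: 2217 − 283 = 1934.
So a = 515, b = 2707, c = 283, d = 1934.
RR = [a/(a+b)] / [c/(c+d)] = (515/3222) / (283/2217) = 0.15984/0.12765 = 1.25216

1.25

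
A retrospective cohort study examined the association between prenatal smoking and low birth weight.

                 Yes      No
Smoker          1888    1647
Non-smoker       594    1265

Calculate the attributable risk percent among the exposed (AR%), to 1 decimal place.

40.2

Cells: a = 1888, b = 1647, c = 594, d = 1265.
Risk in exposed = 1888/3535 = 0.53409; risk in unexposed = 594/1859 = 0.31953.
RR = 0.53409/0.31953 = 1.67150
AR% = (RR − 1)/RR × 100 = (1.67150 − 1)/1.67150 × 100 = 40.1734%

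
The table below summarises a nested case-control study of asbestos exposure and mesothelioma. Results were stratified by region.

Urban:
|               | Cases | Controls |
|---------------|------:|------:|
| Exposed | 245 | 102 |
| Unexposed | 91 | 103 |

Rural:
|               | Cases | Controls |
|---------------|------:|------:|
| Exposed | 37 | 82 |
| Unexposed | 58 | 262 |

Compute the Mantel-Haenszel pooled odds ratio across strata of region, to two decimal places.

2.46

OR_MH = Σ(aᵢdᵢ/nᵢ) / Σ(bᵢcᵢ/nᵢ), where nᵢ is the stratum total.
Stratum 1 (Urban): n = 541; a·d/n = 245·103/541 = 46.6451; b·c/n = 102·91/541 = 17.1571
Stratum 2 (Rural): n = 439; a·d/n = 37·262/439 = 22.0820; b·c/n = 82·58/439 = 10.8337
OR_MH = (46.6451 + 22.0820) / (17.1571 + 10.8337) = 68.7271 / 27.9908 = 2.45534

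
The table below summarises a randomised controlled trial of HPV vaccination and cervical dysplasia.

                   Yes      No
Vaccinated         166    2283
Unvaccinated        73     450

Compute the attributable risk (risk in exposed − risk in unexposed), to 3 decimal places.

Cells: a = 166, b = 2283, c = 73, d = 450.
Risk in exposed = 166/2449 = 0.067783; risk in unexposed = 73/523 = 0.139579.
Risk difference = 0.067783 − 0.139579 = -0.071797

-0.072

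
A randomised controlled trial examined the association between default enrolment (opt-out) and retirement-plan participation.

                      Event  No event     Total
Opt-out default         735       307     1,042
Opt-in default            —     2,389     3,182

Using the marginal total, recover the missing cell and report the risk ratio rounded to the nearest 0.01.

The missing cell is in the unexposed row: 3182 − 2389 = 793.
So a = 735, b = 307, c = 793, d = 2389.
RR = [a/(a+b)] / [c/(c+d)] = (735/1042) / (793/3182) = 0.70537/0.24921 = 2.83039

2.83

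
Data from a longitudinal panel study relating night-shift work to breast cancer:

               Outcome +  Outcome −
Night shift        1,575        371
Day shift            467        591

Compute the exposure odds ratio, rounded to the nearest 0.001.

Cells: a = 1575, b = 371, c = 467, d = 591.
OR = (a·d)/(b·c) = (1575 × 591) / (371 × 467) = 930825 / 173257 = 5.37251
The odds of breast cancer are about 5.37 times as high in the night shift group.

5.373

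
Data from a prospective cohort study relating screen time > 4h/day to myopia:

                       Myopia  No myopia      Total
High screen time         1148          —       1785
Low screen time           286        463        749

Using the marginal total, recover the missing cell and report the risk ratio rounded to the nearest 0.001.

1.684

The missing cell is in the exposed row: 1785 − 1148 = 637.
So a = 1148, b = 637, c = 286, d = 463.
RR = [a/(a+b)] / [c/(c+d)] = (1148/1785) / (286/749) = 0.64314/0.38184 = 1.68430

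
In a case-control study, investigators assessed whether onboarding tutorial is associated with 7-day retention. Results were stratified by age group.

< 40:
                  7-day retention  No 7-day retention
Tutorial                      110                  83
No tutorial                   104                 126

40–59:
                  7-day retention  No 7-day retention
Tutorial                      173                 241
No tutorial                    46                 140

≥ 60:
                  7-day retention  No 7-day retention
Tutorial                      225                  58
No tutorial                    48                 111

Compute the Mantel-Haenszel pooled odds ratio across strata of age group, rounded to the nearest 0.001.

OR_MH = Σ(aᵢdᵢ/nᵢ) / Σ(bᵢcᵢ/nᵢ), where nᵢ is the stratum total.
Stratum 1 (< 40): n = 423; a·d/n = 110·126/423 = 32.7660; b·c/n = 83·104/423 = 20.4066
Stratum 2 (40–59): n = 600; a·d/n = 173·140/600 = 40.3667; b·c/n = 241·46/600 = 18.4767
Stratum 3 (≥ 60): n = 442; a·d/n = 225·111/442 = 56.5045; b·c/n = 58·48/442 = 6.2986
OR_MH = (32.7660 + 40.3667 + 56.5045) / (20.4066 + 18.4767 + 6.2986) = 129.6371 / 45.1819 = 2.86923

2.869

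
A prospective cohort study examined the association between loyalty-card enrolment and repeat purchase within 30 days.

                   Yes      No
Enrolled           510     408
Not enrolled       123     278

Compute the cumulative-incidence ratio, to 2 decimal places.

1.81

Cells: a = 510, b = 408, c = 123, d = 278.
Risk in exposed = 510/918 = 0.55556; risk in unexposed = 123/401 = 0.30673.
RR = 0.55556 / 0.30673 = 1.81120
The risk among the exposed is 1.81 times that among the unexposed.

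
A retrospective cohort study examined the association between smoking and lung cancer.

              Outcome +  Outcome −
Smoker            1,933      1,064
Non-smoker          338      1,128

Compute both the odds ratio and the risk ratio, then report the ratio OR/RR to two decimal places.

2.17

Cells: a = 1933, b = 1064, c = 338, d = 1128.
OR = (1933·1128)/(1064·338) = 2180424/359632 = 6.06293
Risk in exposed = 1933/2997 = 0.64498; risk in unexposed = 338/1466 = 0.23056; RR = 2.79745
OR/RR = 6.06293 / 2.79745 = 2.16731
The outcome is not rare, so the OR lies further from 1 than the RR.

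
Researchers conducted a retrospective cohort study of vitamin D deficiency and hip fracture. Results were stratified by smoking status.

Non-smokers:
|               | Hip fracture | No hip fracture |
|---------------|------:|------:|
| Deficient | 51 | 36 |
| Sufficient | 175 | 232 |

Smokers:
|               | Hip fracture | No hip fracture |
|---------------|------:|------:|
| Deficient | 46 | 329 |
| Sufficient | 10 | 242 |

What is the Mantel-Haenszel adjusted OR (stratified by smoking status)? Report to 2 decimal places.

2.32

OR_MH = Σ(aᵢdᵢ/nᵢ) / Σ(bᵢcᵢ/nᵢ), where nᵢ is the stratum total.
Stratum 1 (Non-smokers): n = 494; a·d/n = 51·232/494 = 23.9514; b·c/n = 36·175/494 = 12.7530
Stratum 2 (Smokers): n = 627; a·d/n = 46·242/627 = 17.7544; b·c/n = 329·10/627 = 5.2472
OR_MH = (23.9514 + 17.7544) / (12.7530 + 5.2472) = 41.7058 / 18.0002 = 2.31696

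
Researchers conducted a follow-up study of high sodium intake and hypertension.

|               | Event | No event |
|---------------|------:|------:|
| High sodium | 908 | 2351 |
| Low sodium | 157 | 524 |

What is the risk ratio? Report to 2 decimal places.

Cells: a = 908, b = 2351, c = 157, d = 524.
Risk in exposed = 908/3259 = 0.27861; risk in unexposed = 157/681 = 0.23054.
RR = 0.27861 / 0.23054 = 1.20851
The risk among the exposed is 1.21 times that among the unexposed.

1.21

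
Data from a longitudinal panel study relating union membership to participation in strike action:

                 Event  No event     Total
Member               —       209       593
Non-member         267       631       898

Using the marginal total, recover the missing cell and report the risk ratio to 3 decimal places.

2.178

The missing cell is in the exposed row: 593 − 209 = 384.
So a = 384, b = 209, c = 267, d = 631.
RR = [a/(a+b)] / [c/(c+d)] = (384/593) / (267/898) = 0.64755/0.29733 = 2.17792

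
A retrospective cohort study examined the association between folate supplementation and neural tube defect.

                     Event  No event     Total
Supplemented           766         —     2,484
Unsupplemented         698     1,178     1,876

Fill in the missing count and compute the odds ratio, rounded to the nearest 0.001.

0.752

The missing cell is in the exposed row: 2484 − 766 = 1718.
So a = 766, b = 1718, c = 698, d = 1178.
OR = (a·d)/(b·c) = (766 × 1178) / (1718 × 698) = 902348 / 1199164 = 0.75248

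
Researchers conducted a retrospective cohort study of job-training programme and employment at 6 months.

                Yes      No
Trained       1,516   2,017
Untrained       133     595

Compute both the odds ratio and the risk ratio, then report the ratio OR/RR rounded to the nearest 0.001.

Cells: a = 1516, b = 2017, c = 133, d = 595.
OR = (1516·595)/(2017·133) = 902020/268261 = 3.36247
Risk in exposed = 1516/3533 = 0.42910; risk in unexposed = 133/728 = 0.18269; RR = 2.34874
OR/RR = 3.36247 / 2.34874 = 1.43161
The outcome is not rare, so the OR lies further from 1 than the RR.

1.432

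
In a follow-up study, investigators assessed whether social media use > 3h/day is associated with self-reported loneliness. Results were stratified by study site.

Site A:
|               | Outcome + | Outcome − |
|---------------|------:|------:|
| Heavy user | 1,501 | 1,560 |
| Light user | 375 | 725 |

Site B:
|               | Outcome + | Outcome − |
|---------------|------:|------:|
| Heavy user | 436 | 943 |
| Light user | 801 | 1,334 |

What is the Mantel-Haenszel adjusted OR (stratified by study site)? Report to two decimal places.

1.20

OR_MH = Σ(aᵢdᵢ/nᵢ) / Σ(bᵢcᵢ/nᵢ), where nᵢ is the stratum total.
Stratum 1 (Site A): n = 4161; a·d/n = 1501·725/4161 = 261.5297; b·c/n = 1560·375/4161 = 140.5912
Stratum 2 (Site B): n = 3514; a·d/n = 436·1334/3514 = 165.5162; b·c/n = 943·801/3514 = 214.9525
OR_MH = (261.5297 + 165.5162) / (140.5912 + 214.9525) = 427.0459 / 355.5437 = 1.20111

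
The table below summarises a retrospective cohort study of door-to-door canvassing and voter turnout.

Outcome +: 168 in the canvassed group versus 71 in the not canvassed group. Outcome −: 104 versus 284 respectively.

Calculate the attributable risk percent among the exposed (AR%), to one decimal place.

From the description: a = 168, b = 104, c = 71, d = 284.
Risk in exposed = 168/272 = 0.61765; risk in unexposed = 71/355 = 0.20000.
RR = 0.61765/0.20000 = 3.08824
AR% = (RR − 1)/RR × 100 = (3.08824 − 1)/3.08824 × 100 = 67.6190%

67.6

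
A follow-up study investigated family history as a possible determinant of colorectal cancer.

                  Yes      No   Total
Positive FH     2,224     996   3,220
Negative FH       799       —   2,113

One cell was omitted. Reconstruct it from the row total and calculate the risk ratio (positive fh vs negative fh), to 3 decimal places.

The missing cell is in the unexposed row: 2113 − 799 = 1314.
So a = 2224, b = 996, c = 799, d = 1314.
RR = [a/(a+b)] / [c/(c+d)] = (2224/3220) / (799/2113) = 0.69068/0.37814 = 1.82655

1.827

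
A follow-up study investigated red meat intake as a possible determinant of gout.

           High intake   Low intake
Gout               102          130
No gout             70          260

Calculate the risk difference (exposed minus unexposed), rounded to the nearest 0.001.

Reading the table with exposure as columns: a = 102 (High intake, case), b = 70 (High intake, non-case), c = 130 (Low intake, case), d = 260.
Risk in exposed = 102/172 = 0.593023; risk in unexposed = 130/390 = 0.333333.
Risk difference = 0.593023 − 0.333333 = 0.259690

0.260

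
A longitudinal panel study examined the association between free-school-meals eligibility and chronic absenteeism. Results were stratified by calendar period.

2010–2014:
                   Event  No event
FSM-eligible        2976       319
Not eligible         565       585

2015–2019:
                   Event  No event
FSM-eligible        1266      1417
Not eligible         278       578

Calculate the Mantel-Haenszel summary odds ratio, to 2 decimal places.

OR_MH = Σ(aᵢdᵢ/nᵢ) / Σ(bᵢcᵢ/nᵢ), where nᵢ is the stratum total.
Stratum 1 (2010–2014): n = 4445; a·d/n = 2976·585/4445 = 391.6670; b·c/n = 319·565/4445 = 40.5478
Stratum 2 (2015–2019): n = 3539; a·d/n = 1266·578/3539 = 206.7669; b·c/n = 1417·278/3539 = 111.3100
OR_MH = (391.6670 + 206.7669) / (40.5478 + 111.3100) = 598.4339 / 151.8578 = 3.94075

3.94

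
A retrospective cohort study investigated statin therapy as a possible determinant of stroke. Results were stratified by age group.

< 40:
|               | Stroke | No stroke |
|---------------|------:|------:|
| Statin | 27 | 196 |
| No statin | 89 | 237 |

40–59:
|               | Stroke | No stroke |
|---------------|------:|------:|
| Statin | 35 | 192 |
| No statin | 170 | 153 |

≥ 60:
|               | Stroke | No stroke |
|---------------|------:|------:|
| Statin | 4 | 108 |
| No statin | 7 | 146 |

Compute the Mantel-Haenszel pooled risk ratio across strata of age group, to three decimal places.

RR_MH = Σ(aᵢ·n₀ᵢ/nᵢ) / Σ(cᵢ·n₁ᵢ/nᵢ), with n₁ᵢ = aᵢ+bᵢ (exposed), n₀ᵢ = cᵢ+dᵢ (unexposed), nᵢ = n₁ᵢ+n₀ᵢ.
Stratum 1 (< 40): n₁ = 223, n₀ = 326, n = 549; a·n₀/n = 27·326/549 = 16.0328; c·n₁/n = 89·223/549 = 36.1512
Stratum 2 (40–59): n₁ = 227, n₀ = 323, n = 550; a·n₀/n = 35·323/550 = 20.5545; c·n₁/n = 170·227/550 = 70.1636
Stratum 3 (≥ 60): n₁ = 112, n₀ = 153, n = 265; a·n₀/n = 4·153/265 = 2.3094; c·n₁/n = 7·112/265 = 2.9585
RR_MH = (16.0328 + 20.5545 + 2.3094) / (36.1512 + 70.1636 + 2.9585) = 38.8968 / 109.2733 = 0.35596

0.356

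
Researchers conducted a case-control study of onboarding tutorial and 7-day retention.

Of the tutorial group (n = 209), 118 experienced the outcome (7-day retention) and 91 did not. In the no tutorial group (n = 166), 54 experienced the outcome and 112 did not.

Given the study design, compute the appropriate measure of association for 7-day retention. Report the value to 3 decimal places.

From the description: a = 118, b = 91, c = 54, d = 112.
This is a case-control study: participants were sampled on outcome status, so risks in the source population cannot be estimated directly — relative risk is not valid here. The odds ratio is the appropriate measure.
OR = (a·d)/(b·c) = (118 × 112) / (91 × 54) = 13216 / 4914 = 2.68946

2.689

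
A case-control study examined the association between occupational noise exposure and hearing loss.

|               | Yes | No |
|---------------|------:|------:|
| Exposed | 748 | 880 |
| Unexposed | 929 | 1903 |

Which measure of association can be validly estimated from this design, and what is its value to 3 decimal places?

Cells: a = 748, b = 880, c = 929, d = 1903.
This is a case-control study: participants were sampled on outcome status, so risks in the source population cannot be estimated directly — relative risk is not valid here. The odds ratio is the appropriate measure.
OR = (a·d)/(b·c) = (748 × 1903) / (880 × 929) = 1423444 / 817520 = 1.74117

1.741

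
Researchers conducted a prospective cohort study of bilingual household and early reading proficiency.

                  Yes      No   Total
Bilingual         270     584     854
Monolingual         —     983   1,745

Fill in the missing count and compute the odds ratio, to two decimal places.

0.60

The missing cell is in the unexposed row: 1745 − 983 = 762.
So a = 270, b = 584, c = 762, d = 983.
OR = (a·d)/(b·c) = (270 × 983) / (584 × 762) = 265410 / 445008 = 0.59642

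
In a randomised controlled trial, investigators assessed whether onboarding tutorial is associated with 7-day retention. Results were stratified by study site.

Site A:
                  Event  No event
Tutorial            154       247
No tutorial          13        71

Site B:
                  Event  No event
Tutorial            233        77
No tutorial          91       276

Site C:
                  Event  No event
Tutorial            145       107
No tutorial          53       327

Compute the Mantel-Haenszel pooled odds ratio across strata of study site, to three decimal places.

OR_MH = Σ(aᵢdᵢ/nᵢ) / Σ(bᵢcᵢ/nᵢ), where nᵢ is the stratum total.
Stratum 1 (Site A): n = 485; a·d/n = 154·71/485 = 22.5443; b·c/n = 247·13/485 = 6.6206
Stratum 2 (Site B): n = 677; a·d/n = 233·276/677 = 94.9897; b·c/n = 77·91/677 = 10.3501
Stratum 3 (Site C): n = 632; a·d/n = 145·327/632 = 75.0237; b·c/n = 107·53/632 = 8.9731
OR_MH = (22.5443 + 94.9897 + 75.0237) / (6.6206 + 10.3501 + 8.9731) = 192.5577 / 25.9438 = 7.42211

7.422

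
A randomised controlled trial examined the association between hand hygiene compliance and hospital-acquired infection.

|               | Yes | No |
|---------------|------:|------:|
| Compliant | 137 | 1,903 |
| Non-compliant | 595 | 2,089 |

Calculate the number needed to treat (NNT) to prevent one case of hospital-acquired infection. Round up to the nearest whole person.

7

Risk in treated group = 137/2040 = 0.06716; risk in control = 595/2684 = 0.22168.
Absolute risk reduction = 0.22168 − 0.06716 = 0.15453
NNT = 1 / ARR = 1 / 0.15453 = 6.471 → round up → 7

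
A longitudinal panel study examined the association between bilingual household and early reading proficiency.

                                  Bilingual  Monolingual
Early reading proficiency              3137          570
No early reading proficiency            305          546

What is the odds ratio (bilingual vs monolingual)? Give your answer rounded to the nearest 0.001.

9.852

Reading the table with exposure as columns: a = 3137 (Bilingual, case), b = 305 (Bilingual, non-case), c = 570 (Monolingual, case), d = 546.
OR = (a·d)/(b·c) = (3137 × 546) / (305 × 570) = 1712802 / 173850 = 9.85218
The odds of early reading proficiency are about 9.85 times as high in the bilingual group.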